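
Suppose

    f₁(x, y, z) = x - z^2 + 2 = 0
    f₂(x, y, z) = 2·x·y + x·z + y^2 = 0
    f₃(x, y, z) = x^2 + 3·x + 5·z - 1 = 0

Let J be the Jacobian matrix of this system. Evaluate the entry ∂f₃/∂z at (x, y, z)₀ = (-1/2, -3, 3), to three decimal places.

∂f₃/∂z = 5.
At (-1/2, -3, 3) this is 5.000.

5.000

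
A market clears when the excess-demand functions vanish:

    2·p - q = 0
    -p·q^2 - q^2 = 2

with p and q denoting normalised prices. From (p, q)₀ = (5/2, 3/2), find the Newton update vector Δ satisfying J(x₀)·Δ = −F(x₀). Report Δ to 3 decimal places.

(-2.005, -0.511)

At (5/2, 3/2): F = (3.500, -9.875).
Jacobian J = [[2, -1], [-q^2, -2·p·q - 2·q]].
At the point, J = [[2.000, -1.000], [-2.250, -10.500]] (det J = -23.250).
Solving J·Δ = −F gives Δ = (-2.005, -0.511).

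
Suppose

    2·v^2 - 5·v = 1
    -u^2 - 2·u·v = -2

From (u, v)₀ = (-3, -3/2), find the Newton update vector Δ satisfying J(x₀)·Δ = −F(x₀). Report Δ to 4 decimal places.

At (-3, -3/2): F = (11.0000, -16.0000).
Jacobian J = [[0, 4·v - 5], [-2·u - 2·v, -2·u]].
At the point, J = [[0.0000, -11.0000], [9.0000, 6.0000]] (det J = 99.0000).
Solving J·Δ = −F gives Δ = (1.1111, 1.0000).

(1.1111, 1.0000)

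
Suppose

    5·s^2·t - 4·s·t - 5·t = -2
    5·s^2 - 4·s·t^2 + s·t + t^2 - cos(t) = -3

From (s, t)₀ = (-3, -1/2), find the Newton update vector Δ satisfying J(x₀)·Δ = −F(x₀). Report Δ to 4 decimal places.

At (-3, -1/2): F = (-24.0000, 51.872417).
Jacobian J = [[10·s·t - 4·t, 5·s^2 - 4·s - 5], [10·s - 4·t^2 + t, -8·s·t + s + 2·t + sin(t)]].
At the point, J = [[17.0000, 52.0000], [-31.5000, -16.479426]] (det J = 1357.849766).
Solving J·Δ = −F gives Δ = (1.6952, -0.0927).

(1.6952, -0.0927)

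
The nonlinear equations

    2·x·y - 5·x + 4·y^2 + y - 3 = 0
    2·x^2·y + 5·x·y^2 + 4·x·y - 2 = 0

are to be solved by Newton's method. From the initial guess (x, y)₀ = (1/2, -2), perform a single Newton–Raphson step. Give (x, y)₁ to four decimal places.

At (1/2, -2): F = (6.5000, 3.0000).
Jacobian J = [[2·y - 5, 2·x + 8·y + 1], [4·x·y + 5·y^2 + 4·y, 2·x^2 + 10·x·y + 4·x]].
At the point, J = [[-9.0000, -14.0000], [8.0000, -7.5000]] (det J = 179.5000).
Solving J·Δ = −F gives Δ = (0.0376, 0.4401).
Then the next iterate is (x, y)₁ = (0.5376, -1.5599).

(0.5376, -1.5599)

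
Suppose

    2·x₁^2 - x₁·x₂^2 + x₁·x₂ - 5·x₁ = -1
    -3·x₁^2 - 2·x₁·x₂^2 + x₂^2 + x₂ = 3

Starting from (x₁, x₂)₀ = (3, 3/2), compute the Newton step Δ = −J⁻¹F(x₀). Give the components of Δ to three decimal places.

(-1.182, -0.940)

At (3, 3/2): F = (1.750, -39.750).
Jacobian J = [[4·x₁ - x₂^2 + x₂ - 5, -2·x₁·x₂ + x₁], [-6·x₁ - 2·x₂^2, -4·x₁·x₂ + 2·x₂ + 1]].
At the point, J = [[6.250, -6.000], [-22.500, -14.000]] (det J = -222.500).
Solving J·Δ = −F gives Δ = (-1.182, -0.940).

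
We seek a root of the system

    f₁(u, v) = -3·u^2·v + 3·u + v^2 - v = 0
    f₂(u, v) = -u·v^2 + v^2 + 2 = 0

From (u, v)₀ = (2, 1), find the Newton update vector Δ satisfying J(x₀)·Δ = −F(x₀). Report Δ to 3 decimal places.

(-3.286, 2.143)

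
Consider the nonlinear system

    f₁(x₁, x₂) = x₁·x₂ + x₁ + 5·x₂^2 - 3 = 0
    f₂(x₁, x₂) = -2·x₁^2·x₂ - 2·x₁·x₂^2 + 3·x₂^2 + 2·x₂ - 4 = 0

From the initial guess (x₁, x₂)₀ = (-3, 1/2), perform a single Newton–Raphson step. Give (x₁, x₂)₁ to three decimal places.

(-0.058, 1.419)

At (-3, 1/2): F = (-6.250, -9.750).
Jacobian J = [[x₂ + 1, x₁ + 10·x₂], [-4·x₁·x₂ - 2·x₂^2, -2·x₁^2 - 4·x₁·x₂ + 6·x₂ + 2]].
At the point, J = [[1.500, 2.000], [5.500, -7.000]] (det J = -21.500).
Solving J·Δ = −F gives Δ = (2.942, 0.919).
Then the next iterate is (x₁, x₂)₁ = (-0.058, 1.419).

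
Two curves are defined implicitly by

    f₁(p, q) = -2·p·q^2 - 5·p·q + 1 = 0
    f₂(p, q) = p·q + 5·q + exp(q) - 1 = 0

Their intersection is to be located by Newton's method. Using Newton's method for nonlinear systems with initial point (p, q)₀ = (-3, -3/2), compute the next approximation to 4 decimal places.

(10.4211, 9.2545)

At (-3, -3/2): F = (-8.0000, -3.776870).
Jacobian J = [[-2·q^2 - 5·q, -4·p·q - 5·p], [q, p + exp(q) + 5]].
At the point, J = [[3.0000, -3.0000], [-1.5000, 2.223130]] (det J = 2.169390).
Solving J·Δ = −F gives Δ = (13.4211, 10.7545).
Then the next iterate is (p, q)₁ = (10.4211, 9.2545).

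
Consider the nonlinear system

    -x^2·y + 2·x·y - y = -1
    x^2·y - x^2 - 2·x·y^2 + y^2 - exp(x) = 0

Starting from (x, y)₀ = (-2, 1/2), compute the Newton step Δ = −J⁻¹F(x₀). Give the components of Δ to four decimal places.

(1.0047, -0.0540)

At (-2, 1/2): F = (-3.5000, -0.885335).
Jacobian J = [[-2·x·y + 2·y, -x^2 + 2·x - 1], [2·x·y - 2·x - 2·y^2 - exp(x), x^2 - 4·x·y + 2·y]].
At the point, J = [[3.0000, -9.0000], [1.364665, 9.0000]] (det J = 39.281982).
Solving J·Δ = −F gives Δ = (1.0047, -0.0540).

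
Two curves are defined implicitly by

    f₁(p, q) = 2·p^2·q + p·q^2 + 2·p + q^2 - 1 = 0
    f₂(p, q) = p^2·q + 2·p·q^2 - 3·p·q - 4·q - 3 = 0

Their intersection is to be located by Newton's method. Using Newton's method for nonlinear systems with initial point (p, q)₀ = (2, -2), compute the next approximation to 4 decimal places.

At (2, -2): F = (-1.0000, 25.0000).
Jacobian J = [[4·p·q + q^2 + 2, 2·p^2 + 2·p·q + 2·q], [2·p·q + 2·q^2 - 3·q, p^2 + 4·p·q - 3·p - 4]].
At the point, J = [[-10.0000, -4.0000], [6.0000, -22.0000]] (det J = 244.0000).
Solving J·Δ = −F gives Δ = (-0.5000, 1.0000).
Then the next iterate is (p, q)₁ = (1.5000, -1.0000).

(1.5000, -1.0000)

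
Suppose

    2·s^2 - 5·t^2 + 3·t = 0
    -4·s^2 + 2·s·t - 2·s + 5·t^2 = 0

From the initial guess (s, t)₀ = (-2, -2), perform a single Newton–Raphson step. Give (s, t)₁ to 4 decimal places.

(-0.3158, -0.6316)

At (-2, -2): F = (-18.0000, 16.0000).
Jacobian J = [[4·s, -10·t + 3], [-8·s + 2·t - 2, 2·s + 10·t]].
At the point, J = [[-8.0000, 23.0000], [10.0000, -24.0000]] (det J = -38.0000).
Solving J·Δ = −F gives Δ = (1.6842, 1.3684).
Then the next iterate is (s, t)₁ = (-0.3158, -0.6316).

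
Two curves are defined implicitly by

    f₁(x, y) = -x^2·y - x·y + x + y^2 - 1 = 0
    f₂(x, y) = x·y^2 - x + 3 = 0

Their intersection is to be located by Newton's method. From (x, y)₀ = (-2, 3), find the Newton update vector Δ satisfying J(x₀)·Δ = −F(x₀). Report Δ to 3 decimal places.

At (-2, 3): F = (0.000, -13.000).
Jacobian J = [[-2·x·y - y + 1, -x^2 - x + 2·y], [y^2 - 1, 2·x·y]].
At the point, J = [[10.000, 4.000], [8.000, -12.000]] (det J = -152.000).
Solving J·Δ = −F gives Δ = (0.342, -0.855).

(0.342, -0.855)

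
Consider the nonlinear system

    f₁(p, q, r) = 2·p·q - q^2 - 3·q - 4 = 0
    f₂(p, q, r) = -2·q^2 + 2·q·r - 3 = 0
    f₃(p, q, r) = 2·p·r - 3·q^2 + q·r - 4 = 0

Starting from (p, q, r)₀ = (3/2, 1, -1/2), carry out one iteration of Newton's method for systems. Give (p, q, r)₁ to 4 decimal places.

(3.8000, 0.8000, 2.0000)

At (3/2, 1, -1/2): F = (-5.0000, -6.0000, -9.0000).
Jacobian J = [[2·q, 2·p - 2·q - 3, 0], [0, -4·q + 2·r, 2·q], [2·r, -6·q + r, 2·p + q]].
At the point, J = [[2.0000, -2.0000, 0.0000], [0.0000, -5.0000, 2.0000], [-1.0000, -6.5000, 4.0000]] (det J = -10.0000).
Solving J·Δ = −F gives Δ = (2.3000, -0.2000, 2.5000).
Then the next iterate is (p, q, r)₁ = (3.8000, 0.8000, 2.0000).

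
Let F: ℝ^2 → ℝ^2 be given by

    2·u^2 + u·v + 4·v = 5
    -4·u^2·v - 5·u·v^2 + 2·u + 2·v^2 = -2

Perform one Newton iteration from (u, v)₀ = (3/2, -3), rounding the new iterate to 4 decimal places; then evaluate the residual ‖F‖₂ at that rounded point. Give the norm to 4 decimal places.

80.2991

At (3/2, -3): F = (-17.0000, -17.5000).
Jacobian J = [[4·u + v, u + 4], [-8·u·v - 5·v^2 + 2, -4·u^2 - 10·u·v + 4·v]].
At the point, J = [[3.0000, 5.5000], [-7.0000, 24.0000]] (det J = 110.5000).
Solving J·Δ = −F gives Δ = (2.8213, 1.5520).
Then the next iterate is (u, v)₁ = (4.3213, -1.4480).
Re-evaluating at (4.3213, -1.4480): F = (20.298025, 77.691259), so ‖F‖₂ = 80.2991.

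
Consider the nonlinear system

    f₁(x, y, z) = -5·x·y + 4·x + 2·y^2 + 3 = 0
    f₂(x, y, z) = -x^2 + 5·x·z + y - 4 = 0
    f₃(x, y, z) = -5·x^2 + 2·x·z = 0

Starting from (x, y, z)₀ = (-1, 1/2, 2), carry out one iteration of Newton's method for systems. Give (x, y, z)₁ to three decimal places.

(-0.668, 0.143, -0.174)

At (-1, 1/2, 2): F = (2.000, -14.500, -9.000).
Jacobian J = [[-5·y + 4, -5·x + 4·y, 0], [-2·x + 5·z, 1, 5·x], [-10·x + 2·z, 0, 2·x]].
At the point, J = [[1.500, 7.000, 0.000], [12.000, 1.000, -5.000], [14.000, 0.000, -2.000]] (det J = -325.000).
Solving J·Δ = −F gives Δ = (0.332, -0.357, -2.174).
Then the next iterate is (x, y, z)₁ = (-0.668, 0.143, -0.174).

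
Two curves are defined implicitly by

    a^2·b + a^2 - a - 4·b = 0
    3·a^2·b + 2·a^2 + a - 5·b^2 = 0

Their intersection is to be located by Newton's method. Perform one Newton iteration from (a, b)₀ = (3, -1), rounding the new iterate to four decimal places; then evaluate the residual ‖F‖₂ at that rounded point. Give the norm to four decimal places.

378.1840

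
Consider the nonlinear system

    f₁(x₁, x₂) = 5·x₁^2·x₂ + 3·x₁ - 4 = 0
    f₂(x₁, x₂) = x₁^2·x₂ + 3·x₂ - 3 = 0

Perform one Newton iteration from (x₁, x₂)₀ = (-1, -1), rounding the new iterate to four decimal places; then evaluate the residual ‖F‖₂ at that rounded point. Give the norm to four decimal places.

4.7447

At (-1, -1): F = (-12.0000, -7.0000).
Jacobian J = [[10·x₁·x₂ + 3, 5·x₁^2], [2·x₁·x₂, x₁^2 + 3]].
At the point, J = [[13.0000, 5.0000], [2.0000, 4.0000]] (det J = 42.0000).
Solving J·Δ = −F gives Δ = (0.3095, 1.5952).
Then the next iterate is (x₁, x₂)₁ = (-0.6905, 0.5952).
Re-evaluating at (-0.6905, 0.5952): F = (-4.652572, -0.930614), so ‖F‖₂ = 4.7447.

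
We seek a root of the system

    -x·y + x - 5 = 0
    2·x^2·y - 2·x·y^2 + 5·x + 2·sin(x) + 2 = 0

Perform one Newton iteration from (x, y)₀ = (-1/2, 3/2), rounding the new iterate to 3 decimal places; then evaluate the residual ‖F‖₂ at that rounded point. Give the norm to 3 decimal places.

At (-1/2, 3/2): F = (-4.750, 1.54115).
Jacobian J = [[-y + 1, -x], [4·x·y - 2·y^2 + 2·cos(x) + 5, 2·x^2 - 4·x·y]].
At the point, J = [[-0.500, 0.500], [-0.74483, 3.500]] (det J = -1.37758).
Solving J·Δ = −F gives Δ = (-12.628, -3.128).
Then the next iterate is (x, y)₁ = (-13.128, -1.628).
Re-evaluating at (-13.128, -1.628): F = (-39.50038, -556.26996), so ‖F‖₂ = 557.671.

557.671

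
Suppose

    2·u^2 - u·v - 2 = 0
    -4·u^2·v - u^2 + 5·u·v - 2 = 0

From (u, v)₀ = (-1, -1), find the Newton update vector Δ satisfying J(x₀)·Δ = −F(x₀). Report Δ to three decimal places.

(-0.079, 0.763)

At (-1, -1): F = (-1.000, 6.000).
Jacobian J = [[4·u - v, -u], [-8·u·v - 2·u + 5·v, -4·u^2 + 5·u]].
At the point, J = [[-3.000, 1.000], [-11.000, -9.000]] (det J = 38.000).
Solving J·Δ = −F gives Δ = (-0.079, 0.763).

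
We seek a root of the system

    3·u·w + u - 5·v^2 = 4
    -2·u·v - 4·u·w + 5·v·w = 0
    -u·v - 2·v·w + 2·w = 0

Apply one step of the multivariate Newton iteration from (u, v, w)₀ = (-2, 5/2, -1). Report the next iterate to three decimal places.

At (-2, 5/2, -1): F = (-31.250, -10.500, 8.000).
Jacobian J = [[3·w + 1, -10·v, 3·u], [-2·v - 4·w, -2·u + 5·w, -4·u + 5·v], [-v, -u - 2·w, -2·v + 2]].
At the point, J = [[-2.000, -25.000, -6.000], [-1.000, -1.000, 20.500], [-2.500, 4.000, -3.000]] (det J = 1553.250).
Solving J·Δ = −F gives Δ = (0.412, -1.394, 0.464).
Then the next iterate is (u, v, w)₁ = (-1.588, 1.106, -0.536).

(-1.588, 1.106, -0.536)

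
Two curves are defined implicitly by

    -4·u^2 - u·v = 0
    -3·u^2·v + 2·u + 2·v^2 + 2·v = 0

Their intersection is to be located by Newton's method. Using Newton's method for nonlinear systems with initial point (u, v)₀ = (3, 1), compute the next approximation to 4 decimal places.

At (3, 1): F = (-39.0000, -17.0000).
Jacobian J = [[-8·u - v, -u], [-6·u·v + 2, -3·u^2 + 4·v + 2]].
At the point, J = [[-25.0000, -3.0000], [-16.0000, -21.0000]] (det J = 477.0000).
Solving J·Δ = −F gives Δ = (-1.6101, 0.4172).
Then the next iterate is (u, v)₁ = (1.3899, 1.4172).

(1.3899, 1.4172)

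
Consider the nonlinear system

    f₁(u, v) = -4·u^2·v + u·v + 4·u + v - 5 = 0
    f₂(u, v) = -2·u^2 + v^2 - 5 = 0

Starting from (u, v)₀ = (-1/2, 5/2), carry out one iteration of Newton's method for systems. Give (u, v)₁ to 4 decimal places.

At (-1/2, 5/2): F = (-8.2500, 0.7500).
Jacobian J = [[-8·u·v + v + 4, -4·u^2 + u + 1], [-4·u, 2·v]].
At the point, J = [[16.5000, -0.5000], [2.0000, 5.0000]] (det J = 83.5000).
Solving J·Δ = −F gives Δ = (0.4895, -0.3458).
Then the next iterate is (u, v)₁ = (-0.0105, 2.1542).

(-0.0105, 2.1542)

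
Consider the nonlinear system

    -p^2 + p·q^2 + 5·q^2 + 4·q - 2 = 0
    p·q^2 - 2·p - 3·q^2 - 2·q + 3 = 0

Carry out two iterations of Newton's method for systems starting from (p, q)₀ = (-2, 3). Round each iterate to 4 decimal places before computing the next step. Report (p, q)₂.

(-2.2371, 1.1039)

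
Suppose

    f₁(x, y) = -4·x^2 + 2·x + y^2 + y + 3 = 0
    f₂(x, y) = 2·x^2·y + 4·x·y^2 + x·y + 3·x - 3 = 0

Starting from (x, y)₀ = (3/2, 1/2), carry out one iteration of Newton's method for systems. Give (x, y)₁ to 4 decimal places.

(1.2111, 0.1806)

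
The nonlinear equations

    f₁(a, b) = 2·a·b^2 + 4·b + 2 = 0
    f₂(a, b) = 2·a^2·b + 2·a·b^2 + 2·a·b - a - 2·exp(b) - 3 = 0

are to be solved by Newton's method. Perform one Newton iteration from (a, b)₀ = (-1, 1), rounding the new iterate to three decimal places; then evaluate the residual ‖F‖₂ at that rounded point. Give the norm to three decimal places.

At (-1, 1): F = (4.000, -9.43656).
Jacobian J = [[2·b^2, 4·a·b + 4], [4·a·b + 2·b^2 + 2·b - 1, 2·a^2 + 4·a·b + 2·a - 2·exp(b)]].
At the point, J = [[2.000, 0.000], [-1.000, -9.43656]] (det J = -18.87313).
Solving J·Δ = −F gives Δ = (-2.000, -0.788).
Then the next iterate is (a, b)₁ = (-3.000, 0.212).
Re-evaluating at (-3.000, 0.212): F = (2.57834, -0.19796), so ‖F‖₂ = 2.586.

2.586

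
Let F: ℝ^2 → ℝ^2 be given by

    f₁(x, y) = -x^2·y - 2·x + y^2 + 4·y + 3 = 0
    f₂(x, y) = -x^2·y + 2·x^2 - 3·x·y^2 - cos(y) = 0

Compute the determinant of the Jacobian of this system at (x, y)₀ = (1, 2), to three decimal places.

J = [[-2·x·y - 2, -x^2 + 2·y + 4], [-2·x·y + 4·x - 3·y^2, -x^2 - 6·x·y + sin(y)]].
At the point, J = [[-6.000, 7.000], [-12.000, -12.09070]].
det J = 156.544.

156.544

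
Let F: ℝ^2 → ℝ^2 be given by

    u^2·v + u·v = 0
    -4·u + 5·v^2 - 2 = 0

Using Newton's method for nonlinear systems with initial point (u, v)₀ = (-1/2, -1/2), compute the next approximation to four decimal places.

At (-1/2, -1/2): F = (0.1250, 1.2500).
Jacobian J = [[2·u·v + v, u^2 + u], [-4, 10·v]].
At the point, J = [[0.0000, -0.2500], [-4.0000, -5.0000]] (det J = -1.0000).
Solving J·Δ = −F gives Δ = (-0.3125, 0.5000).
Then the next iterate is (u, v)₁ = (-0.8125, 0.0000).

(-0.8125, 0.0000)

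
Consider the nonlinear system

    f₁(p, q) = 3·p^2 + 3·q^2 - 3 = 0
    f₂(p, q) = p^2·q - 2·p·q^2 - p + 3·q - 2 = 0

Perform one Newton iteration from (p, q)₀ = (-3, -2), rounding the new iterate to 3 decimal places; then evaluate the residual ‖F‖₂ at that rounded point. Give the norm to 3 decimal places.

9.264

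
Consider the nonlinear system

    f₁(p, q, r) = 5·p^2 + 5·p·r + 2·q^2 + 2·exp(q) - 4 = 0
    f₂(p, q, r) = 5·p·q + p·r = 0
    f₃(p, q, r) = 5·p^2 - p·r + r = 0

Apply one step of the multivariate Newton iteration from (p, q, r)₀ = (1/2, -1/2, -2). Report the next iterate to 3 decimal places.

(0.315, -0.351, 0.091)

At (1/2, -1/2, -2): F = (-6.03694, -2.250, 0.250).
Jacobian J = [[10·p + 5·r, 4·q + 2·exp(q), 5·p], [5·q + r, 5·p, p], [10·p - r, 0, -p + 1]].
At the point, J = [[-5.000, -0.78694, 2.500], [-4.500, 2.500, 0.500], [7.000, 0.000, 0.500]] (det J = -54.52490).
Solving J·Δ = −F gives Δ = (-0.185, 0.149, 2.091).
Then the next iterate is (p, q, r)₁ = (0.315, -0.351, 0.091).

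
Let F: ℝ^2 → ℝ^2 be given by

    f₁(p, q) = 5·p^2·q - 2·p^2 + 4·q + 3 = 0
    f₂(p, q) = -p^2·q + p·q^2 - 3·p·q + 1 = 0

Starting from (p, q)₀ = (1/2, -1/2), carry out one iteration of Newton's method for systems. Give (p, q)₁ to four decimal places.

At (1/2, -1/2): F = (-0.1250, 2.0000).
Jacobian J = [[10·p·q - 4·p, 5·p^2 + 4], [-2·p·q + q^2 - 3·q, -p^2 + 2·p·q - 3·p]].
At the point, J = [[-4.5000, 5.2500], [2.2500, -2.2500]] (det J = -1.6875).
Solving J·Δ = −F gives Δ = (-6.0556, -5.1667).
Then the next iterate is (p, q)₁ = (-5.5556, -5.6667).

(-5.5556, -5.6667)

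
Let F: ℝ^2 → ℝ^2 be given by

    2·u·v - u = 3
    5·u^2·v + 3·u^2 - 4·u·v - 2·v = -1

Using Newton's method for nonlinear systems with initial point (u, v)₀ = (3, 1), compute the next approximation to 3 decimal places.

(1.481, 1.253)

At (3, 1): F = (0.000, 59.000).
Jacobian J = [[2·v - 1, 2·u], [10·u·v + 6·u - 4·v, 5·u^2 - 4·u - 2]].
At the point, J = [[1.000, 6.000], [44.000, 31.000]] (det J = -233.000).
Solving J·Δ = −F gives Δ = (-1.519, 0.253).
Then the next iterate is (u, v)₁ = (1.481, 1.253).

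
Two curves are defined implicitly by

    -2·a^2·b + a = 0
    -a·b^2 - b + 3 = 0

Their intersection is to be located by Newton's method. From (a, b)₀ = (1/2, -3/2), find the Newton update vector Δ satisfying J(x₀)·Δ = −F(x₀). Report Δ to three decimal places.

(-2.643, -18.643)

At (1/2, -3/2): F = (1.250, 3.375).
Jacobian J = [[-4·a·b + 1, -2·a^2], [-b^2, -2·a·b - 1]].
At the point, J = [[4.000, -0.500], [-2.250, 0.500]] (det J = 0.875).
Solving J·Δ = −F gives Δ = (-2.643, -18.643).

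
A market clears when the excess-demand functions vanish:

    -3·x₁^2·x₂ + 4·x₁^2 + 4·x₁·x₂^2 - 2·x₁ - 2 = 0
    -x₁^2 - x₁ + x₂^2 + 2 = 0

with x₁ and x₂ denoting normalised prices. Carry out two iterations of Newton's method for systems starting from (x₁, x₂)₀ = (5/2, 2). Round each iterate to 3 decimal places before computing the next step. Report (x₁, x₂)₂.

(1.194, 0.819)

At (5/2, 2): F = (20.500, -2.750).
Jacobian J = [[-6·x₁·x₂ + 8·x₁ + 4·x₂^2 - 2, -3·x₁^2 + 8·x₁·x₂], [-2·x₁ - 1, 2·x₂]].
At the point, J = [[4.000, 21.250], [-6.000, 4.000]] (det J = 143.500).
Solving J·Δ = −F gives Δ = (-0.979, -0.780).
Then the next iterate is (x₁, x₂)₁ = (1.521, 1.220).
Round to (1.521, 1.220) and repeat: F = (4.80000, -0.34604), J = [[4.98788, 7.90464], [-4.042, 2.440]].
Δ = (-0.327, -0.401), so (x₁, x₂)₂ = (1.194, 0.819).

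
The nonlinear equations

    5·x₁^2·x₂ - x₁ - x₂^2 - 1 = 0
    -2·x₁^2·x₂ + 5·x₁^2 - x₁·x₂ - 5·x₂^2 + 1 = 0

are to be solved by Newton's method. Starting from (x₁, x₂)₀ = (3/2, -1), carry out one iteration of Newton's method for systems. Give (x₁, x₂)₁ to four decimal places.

(0.8402, -0.6835)

At (3/2, -1): F = (-14.7500, 13.2500).
Jacobian J = [[10·x₁·x₂ - 1, 5·x₁^2 - 2·x₂], [-4·x₁·x₂ + 10·x₁ - x₂, -2·x₁^2 - x₁ - 10·x₂]].
At the point, J = [[-16.0000, 13.2500], [22.0000, 4.0000]] (det J = -355.5000).
Solving J·Δ = −F gives Δ = (-0.6598, 0.3165).
Then the next iterate is (x₁, x₂)₁ = (0.8402, -0.6835).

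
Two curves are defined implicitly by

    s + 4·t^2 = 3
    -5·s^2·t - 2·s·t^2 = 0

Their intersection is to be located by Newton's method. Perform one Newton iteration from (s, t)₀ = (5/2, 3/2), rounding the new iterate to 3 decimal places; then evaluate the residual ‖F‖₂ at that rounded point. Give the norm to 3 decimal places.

16.979

At (5/2, 3/2): F = (8.500, -58.125).
Jacobian J = [[1, 8·t], [-10·s·t - 2·t^2, -5·s^2 - 4·s·t]].
At the point, J = [[1.000, 12.000], [-42.000, -46.250]] (det J = 457.750).
Solving J·Δ = −F gives Δ = (-0.665, -0.653).
Then the next iterate is (s, t)₁ = (1.835, 0.847).
Re-evaluating at (1.835, 0.847): F = (1.70464, -16.89309), so ‖F‖₂ = 16.979.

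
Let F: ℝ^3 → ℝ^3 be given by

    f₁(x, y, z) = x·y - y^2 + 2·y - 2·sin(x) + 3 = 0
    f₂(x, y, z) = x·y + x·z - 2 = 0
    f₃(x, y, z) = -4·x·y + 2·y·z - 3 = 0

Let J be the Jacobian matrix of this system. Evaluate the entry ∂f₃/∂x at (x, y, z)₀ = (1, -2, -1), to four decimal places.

8.0000

∂f₃/∂x = -4·y.
At (1, -2, -1) this is 8.0000.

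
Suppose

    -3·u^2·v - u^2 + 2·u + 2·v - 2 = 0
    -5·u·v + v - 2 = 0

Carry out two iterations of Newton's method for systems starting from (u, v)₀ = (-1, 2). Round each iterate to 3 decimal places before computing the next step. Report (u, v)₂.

(-0.210, 0.964)

At (-1, 2): F = (-7.000, 10.000).
Jacobian J = [[-6·u·v - 2·u + 2, -3·u^2 + 2], [-5·v, -5·u + 1]].
At the point, J = [[16.000, -1.000], [-10.000, 6.000]] (det J = 86.000).
Solving J·Δ = −F gives Δ = (0.372, -1.047).
Then the next iterate is (u, v)₁ = (-0.628, 0.953).
Round to (-0.628, 0.953) and repeat: F = (-2.87193, 1.94542), J = [[6.84690, 0.81685], [-4.765, 4.140]].
Δ = (0.418, 0.011), so (u, v)₂ = (-0.210, 0.964).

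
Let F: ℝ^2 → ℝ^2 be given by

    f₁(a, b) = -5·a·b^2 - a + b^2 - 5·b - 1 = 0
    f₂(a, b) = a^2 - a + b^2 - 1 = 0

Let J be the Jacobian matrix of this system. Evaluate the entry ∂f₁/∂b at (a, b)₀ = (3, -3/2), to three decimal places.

∂f₁/∂b = -10·a·b + 2·b - 5.
At (3, -3/2) this is 37.000.

37.000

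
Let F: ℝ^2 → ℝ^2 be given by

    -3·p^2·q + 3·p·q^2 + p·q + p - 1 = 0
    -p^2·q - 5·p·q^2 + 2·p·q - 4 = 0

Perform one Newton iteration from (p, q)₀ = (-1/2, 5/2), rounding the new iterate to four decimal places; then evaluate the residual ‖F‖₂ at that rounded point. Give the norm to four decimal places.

11.4080

At (-1/2, 5/2): F = (-14.0000, 8.5000).
Jacobian J = [[-6·p·q + 3·q^2 + q + 1, -3·p^2 + 6·p·q + p], [-2·p·q - 5·q^2 + 2·q, -p^2 - 10·p·q + 2·p]].
At the point, J = [[29.7500, -8.7500], [-23.7500, 11.2500]] (det J = 126.8750).
Solving J·Δ = −F gives Δ = (0.6552, 0.6276).
Then the next iterate is (p, q)₁ = (0.1552, 3.1276).
Re-evaluating at (0.1552, 3.1276): F = (3.969044, -10.695268), so ‖F‖₂ = 11.4080.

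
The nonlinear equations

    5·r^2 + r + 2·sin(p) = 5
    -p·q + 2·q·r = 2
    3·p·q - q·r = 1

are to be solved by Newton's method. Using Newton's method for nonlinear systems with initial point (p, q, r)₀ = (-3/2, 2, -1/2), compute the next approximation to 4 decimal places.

At (-3/2, 2, -1/2): F = (-6.244990, -1.0000, -9.0000).
Jacobian J = [[2·cos(p), 0, 10·r + 1], [-q, -p + 2·r, 2·q], [3·q, 3·p - r, -q]].
At the point, J = [[0.141474, 0.0000, -4.0000], [-2.0000, 0.5000, 4.0000], [6.0000, -4.0000, -2.0000]] (det J = -17.877884).
Solving J·Δ = −F gives Δ = (-7.1415, -12.0553, -1.8138).
Then the next iterate is (p, q, r)₁ = (-8.6415, -10.0553, -2.3138).

(-8.6415, -10.0553, -2.3138)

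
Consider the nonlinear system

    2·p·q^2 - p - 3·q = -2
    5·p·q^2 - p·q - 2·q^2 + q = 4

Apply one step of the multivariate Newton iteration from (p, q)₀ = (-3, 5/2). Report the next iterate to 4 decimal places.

(0.9565, 2.6667)

At (-3, 5/2): F = (-40.0000, -100.2500).
Jacobian J = [[2·q^2 - 1, 4·p·q - 3], [5·q^2 - q, 10·p·q - p - 4·q + 1]].
At the point, J = [[11.5000, -33.0000], [28.7500, -81.0000]] (det J = 17.2500).
Solving J·Δ = −F gives Δ = (3.9565, 0.1667).
Then the next iterate is (p, q)₁ = (0.9565, 2.6667).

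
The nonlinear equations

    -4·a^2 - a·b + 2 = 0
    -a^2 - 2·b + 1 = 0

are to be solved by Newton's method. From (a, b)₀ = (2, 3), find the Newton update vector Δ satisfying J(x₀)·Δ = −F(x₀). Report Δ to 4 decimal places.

(-0.7333, -3.0333)

At (2, 3): F = (-20.0000, -9.0000).
Jacobian J = [[-8·a - b, -a], [-2·a, -2]].
At the point, J = [[-19.0000, -2.0000], [-4.0000, -2.0000]] (det J = 30.0000).
Solving J·Δ = −F gives Δ = (-0.7333, -3.0333).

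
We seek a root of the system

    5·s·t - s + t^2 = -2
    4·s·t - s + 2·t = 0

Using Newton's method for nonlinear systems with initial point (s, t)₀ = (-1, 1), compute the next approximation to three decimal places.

(0.000, 2.000)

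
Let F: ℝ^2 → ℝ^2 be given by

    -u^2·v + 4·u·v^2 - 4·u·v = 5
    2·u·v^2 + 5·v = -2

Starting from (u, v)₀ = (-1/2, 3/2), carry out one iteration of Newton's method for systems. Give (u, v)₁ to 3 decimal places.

At (-1/2, 3/2): F = (-6.875, 7.250).
Jacobian J = [[-2·u·v + 4·v^2 - 4·v, -u^2 + 8·u·v - 4·u], [2·v^2, 4·u·v + 5]].
At the point, J = [[4.500, -4.250], [4.500, 2.000]] (det J = 28.125).
Solving J·Δ = −F gives Δ = (-0.607, -2.260).
Then the next iterate is (u, v)₁ = (-1.107, -0.760).

(-1.107, -0.760)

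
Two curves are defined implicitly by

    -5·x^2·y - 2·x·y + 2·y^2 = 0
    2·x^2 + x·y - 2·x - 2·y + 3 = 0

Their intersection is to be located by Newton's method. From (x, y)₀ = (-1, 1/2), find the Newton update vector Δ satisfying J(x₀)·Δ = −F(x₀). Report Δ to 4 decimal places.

(0.4857, 0.9429)

At (-1, 1/2): F = (-1.0000, 5.5000).
Jacobian J = [[-10·x·y - 2·y, -5·x^2 - 2·x + 4·y], [4·x + y - 2, x - 2]].
At the point, J = [[4.0000, -1.0000], [-5.5000, -3.0000]] (det J = -17.5000).
Solving J·Δ = −F gives Δ = (0.4857, 0.9429).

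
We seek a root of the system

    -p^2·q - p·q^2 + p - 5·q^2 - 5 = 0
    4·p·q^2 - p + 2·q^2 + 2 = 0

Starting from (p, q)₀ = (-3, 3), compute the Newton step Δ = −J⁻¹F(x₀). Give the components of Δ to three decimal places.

(-10.333, -7.444)

At (-3, 3): F = (-53.000, -85.000).
Jacobian J = [[-2·p·q - q^2 + 1, -p^2 - 2·p·q - 10·q], [4·q^2 - 1, 8·p·q + 4·q]].
At the point, J = [[10.000, -21.000], [35.000, -60.000]] (det J = 135.000).
Solving J·Δ = −F gives Δ = (-10.333, -7.444).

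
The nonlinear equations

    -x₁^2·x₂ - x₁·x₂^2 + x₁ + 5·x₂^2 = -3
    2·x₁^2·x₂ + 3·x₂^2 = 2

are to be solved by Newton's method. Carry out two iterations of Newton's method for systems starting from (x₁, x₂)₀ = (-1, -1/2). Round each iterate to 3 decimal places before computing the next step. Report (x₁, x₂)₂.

(-3.330, 4.948)

At (-1, -1/2): F = (4.000, -2.250).
Jacobian J = [[-2·x₁·x₂ - x₂^2 + 1, -x₁^2 - 2·x₁·x₂ + 10·x₂], [4·x₁·x₂, 2·x₁^2 + 6·x₂]].
At the point, J = [[-0.250, -7.000], [2.000, -1.000]] (det J = 14.250).
Solving J·Δ = −F gives Δ = (1.386, 0.522).
Then the next iterate is (x₁, x₂)₁ = (0.386, 0.022).
Round to (0.386, 0.022) and repeat: F = (3.38496, -1.99199), J = [[0.98253, 0.05402], [0.03397, 0.42999]].
Δ = (-3.716, 4.926), so (x₁, x₂)₂ = (-3.330, 4.948).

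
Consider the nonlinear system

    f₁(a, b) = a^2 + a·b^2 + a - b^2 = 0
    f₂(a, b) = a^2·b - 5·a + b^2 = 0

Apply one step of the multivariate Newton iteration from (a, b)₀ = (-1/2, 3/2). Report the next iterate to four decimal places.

(0.0142, 0.9516)

At (-1/2, 3/2): F = (-3.6250, 5.1250).
Jacobian J = [[2·a + b^2 + 1, 2·a·b - 2·b], [2·a·b - 5, a^2 + 2·b]].
At the point, J = [[2.2500, -4.5000], [-6.5000, 3.2500]] (det J = -21.9375).
Solving J·Δ = −F gives Δ = (0.5142, -0.5484).
Then the next iterate is (a, b)₁ = (0.0142, 0.9516).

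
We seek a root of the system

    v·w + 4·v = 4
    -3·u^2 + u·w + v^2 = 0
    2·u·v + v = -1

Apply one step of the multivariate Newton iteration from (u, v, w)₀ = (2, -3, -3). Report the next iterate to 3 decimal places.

At (2, -3, -3): F = (-7.000, -9.000, -14.000).
Jacobian J = [[0, w + 4, v], [-6·u + w, 2·v, u], [2·v, 2·u + 1, 0]].
At the point, J = [[0.000, 1.000, -3.000], [-15.000, -6.000, 2.000], [-6.000, 5.000, 0.000]] (det J = 321.000).
Solving J·Δ = −F gives Δ = (-1.336, 1.196, -1.935).
Then the next iterate is (u, v, w)₁ = (0.664, -1.804, -4.935).

(0.664, -1.804, -4.935)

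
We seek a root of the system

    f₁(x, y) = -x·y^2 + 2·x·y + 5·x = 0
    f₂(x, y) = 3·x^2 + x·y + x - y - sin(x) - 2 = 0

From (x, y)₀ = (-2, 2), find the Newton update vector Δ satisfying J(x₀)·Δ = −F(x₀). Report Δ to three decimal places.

(-0.950, 3.687)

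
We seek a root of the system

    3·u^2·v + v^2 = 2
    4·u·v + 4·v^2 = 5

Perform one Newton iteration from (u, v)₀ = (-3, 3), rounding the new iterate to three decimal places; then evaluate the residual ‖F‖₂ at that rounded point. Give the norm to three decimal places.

25.655

At (-3, 3): F = (88.000, -5.000).
Jacobian J = [[6·u·v, 3·u^2 + 2·v], [4·v, 4·u + 8·v]].
At the point, J = [[-54.000, 33.000], [12.000, 12.000]] (det J = -1044.000).
Solving J·Δ = −F gives Δ = (1.170, -0.753).
Then the next iterate is (u, v)₁ = (-1.830, 2.247).
Re-evaluating at (-1.830, 2.247): F = (25.62394, -1.25200), so ‖F‖₂ = 25.655.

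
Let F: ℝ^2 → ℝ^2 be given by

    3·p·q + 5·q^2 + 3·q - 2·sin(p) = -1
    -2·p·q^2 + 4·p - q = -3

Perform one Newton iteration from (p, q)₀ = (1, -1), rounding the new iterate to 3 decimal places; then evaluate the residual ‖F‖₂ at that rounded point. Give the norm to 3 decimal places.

365.811

At (1, -1): F = (-1.68294, 6.000).
Jacobian J = [[3·q - 2·cos(p), 3·p + 10·q + 3], [-2·q^2 + 4, -4·p·q - 1]].
At the point, J = [[-4.08060, -4.000], [2.000, 3.000]] (det J = -4.24181).
Solving J·Δ = −F gives Δ = (4.468, -4.978).
Then the next iterate is (p, q)₁ = (5.468, -5.978).
Re-evaluating at (5.468, -5.978): F = (65.14101, -359.96419), so ‖F‖₂ = 365.811.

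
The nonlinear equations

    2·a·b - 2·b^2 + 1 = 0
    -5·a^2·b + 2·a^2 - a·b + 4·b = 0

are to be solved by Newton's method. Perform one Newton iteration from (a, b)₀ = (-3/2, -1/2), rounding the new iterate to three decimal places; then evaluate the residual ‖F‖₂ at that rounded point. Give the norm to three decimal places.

28.225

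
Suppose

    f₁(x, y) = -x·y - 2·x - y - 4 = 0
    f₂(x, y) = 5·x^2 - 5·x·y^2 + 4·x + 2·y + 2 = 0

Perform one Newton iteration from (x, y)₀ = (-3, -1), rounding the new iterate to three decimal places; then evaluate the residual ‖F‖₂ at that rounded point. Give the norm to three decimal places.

14.136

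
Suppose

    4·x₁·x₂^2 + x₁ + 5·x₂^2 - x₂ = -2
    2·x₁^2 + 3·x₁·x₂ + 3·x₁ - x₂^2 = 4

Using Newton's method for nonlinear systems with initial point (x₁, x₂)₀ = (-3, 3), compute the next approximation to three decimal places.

At (-3, 3): F = (-67.000, -31.000).
Jacobian J = [[4·x₂^2 + 1, 8·x₁·x₂ + 10·x₂ - 1], [4·x₁ + 3·x₂ + 3, 3·x₁ - 2·x₂]].
At the point, J = [[37.000, -43.000], [0.000, -15.000]] (det J = -555.000).
Solving J·Δ = −F gives Δ = (-0.591, -2.067).
Then the next iterate is (x₁, x₂)₁ = (-3.591, 0.933).

(-3.591, 0.933)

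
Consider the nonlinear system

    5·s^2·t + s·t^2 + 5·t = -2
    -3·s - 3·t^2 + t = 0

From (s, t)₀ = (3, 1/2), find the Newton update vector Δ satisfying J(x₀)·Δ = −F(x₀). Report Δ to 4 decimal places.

At (3, 1/2): F = (27.7500, -9.2500).
Jacobian J = [[10·s·t + t^2, 5·s^2 + 2·s·t + 5], [-3, -6·t + 1]].
At the point, J = [[15.2500, 53.0000], [-3.0000, -2.0000]] (det J = 128.5000).
Solving J·Δ = −F gives Δ = (-3.3833, 0.4499).

(-3.3833, 0.4499)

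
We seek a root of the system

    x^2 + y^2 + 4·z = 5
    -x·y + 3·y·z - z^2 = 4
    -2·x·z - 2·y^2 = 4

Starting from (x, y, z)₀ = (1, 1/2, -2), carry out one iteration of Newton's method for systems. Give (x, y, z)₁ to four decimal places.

At (1, 1/2, -2): F = (-11.7500, -11.5000, -0.5000).
Jacobian J = [[2·x, 2·y, 4], [-y, -x + 3·z, 3·y - 2·z], [-2·z, -4·y, -2·x]].
At the point, J = [[2.0000, 1.0000, 4.0000], [-0.5000, -7.0000, 5.5000], [4.0000, -2.0000, -2.0000]] (det J = 187.0000).
Solving J·Δ = −F gives Δ = (1.2914, 0.0548, 2.2781).
Then the next iterate is (x, y, z)₁ = (2.2914, 0.5548, 0.2781).

(2.2914, 0.5548, 0.2781)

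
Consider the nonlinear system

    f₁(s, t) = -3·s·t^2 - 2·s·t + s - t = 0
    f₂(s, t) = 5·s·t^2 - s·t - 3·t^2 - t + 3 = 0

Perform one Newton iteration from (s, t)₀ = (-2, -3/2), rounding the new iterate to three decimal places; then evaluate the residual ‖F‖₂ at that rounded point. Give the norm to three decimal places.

4.782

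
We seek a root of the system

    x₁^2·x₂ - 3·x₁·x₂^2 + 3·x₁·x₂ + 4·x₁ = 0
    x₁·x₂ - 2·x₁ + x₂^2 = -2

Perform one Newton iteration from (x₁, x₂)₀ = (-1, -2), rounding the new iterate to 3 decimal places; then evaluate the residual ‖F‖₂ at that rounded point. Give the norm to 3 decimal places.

6177.877

At (-1, -2): F = (12.000, 10.000).
Jacobian J = [[2·x₁·x₂ - 3·x₂^2 + 3·x₂ + 4, x₁^2 - 6·x₁·x₂ + 3·x₁], [x₂ - 2, x₁ + 2·x₂]].
At the point, J = [[-10.000, -14.000], [-4.000, -5.000]] (det J = -6.000).
Solving J·Δ = −F gives Δ = (13.333, -8.667).
Then the next iterate is (x₁, x₂)₁ = (12.333, -10.667).
Re-evaluating at (12.333, -10.667): F = (-6177.74496, -40.43722), so ‖F‖₂ = 6177.877.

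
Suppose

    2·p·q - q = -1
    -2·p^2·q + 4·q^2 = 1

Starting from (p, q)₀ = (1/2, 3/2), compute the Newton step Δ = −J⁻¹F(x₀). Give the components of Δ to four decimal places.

(-0.3333, -0.7174)

At (1/2, 3/2): F = (1.0000, 7.2500).
Jacobian J = [[2·q, 2·p - 1], [-4·p·q, -2·p^2 + 8·q]].
At the point, J = [[3.0000, 0.0000], [-3.0000, 11.5000]] (det J = 34.5000).
Solving J·Δ = −F gives Δ = (-0.3333, -0.7174).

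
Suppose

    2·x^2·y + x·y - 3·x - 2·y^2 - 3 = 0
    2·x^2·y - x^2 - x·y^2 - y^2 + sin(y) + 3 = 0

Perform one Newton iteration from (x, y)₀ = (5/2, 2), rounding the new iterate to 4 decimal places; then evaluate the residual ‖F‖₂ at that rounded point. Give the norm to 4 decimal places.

0.4496

At (5/2, 2): F = (11.5000, 8.659297).
Jacobian J = [[4·x·y + y - 3, 2·x^2 + x - 4·y], [4·x·y - 2·x - y^2, 2·x^2 - 2·x·y - 2·y + cos(y)]].
At the point, J = [[19.0000, 7.0000], [11.0000, -1.916147]] (det J = -113.406790).
Solving J·Δ = −F gives Δ = (-0.7288, 0.3353).
Then the next iterate is (x, y)₁ = (1.7712, 2.3353).
Re-evaluating at (1.7712, 2.3353): F = (-0.432199, 0.123858), so ‖F‖₂ = 0.4496.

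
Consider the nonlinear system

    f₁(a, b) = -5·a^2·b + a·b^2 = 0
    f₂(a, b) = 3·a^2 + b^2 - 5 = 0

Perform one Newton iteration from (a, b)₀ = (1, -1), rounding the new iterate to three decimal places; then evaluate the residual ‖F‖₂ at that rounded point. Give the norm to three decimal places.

At (1, -1): F = (6.000, -1.000).
Jacobian J = [[-10·a·b + b^2, -5·a^2 + 2·a·b], [6·a, 2·b]].
At the point, J = [[11.000, -7.000], [6.000, -2.000]] (det J = 20.000).
Solving J·Δ = −F gives Δ = (0.950, 2.350).
Then the next iterate is (a, b)₁ = (1.950, 1.350).
Re-evaluating at (1.950, 1.350): F = (-22.113, 8.230), so ‖F‖₂ = 23.595.

23.595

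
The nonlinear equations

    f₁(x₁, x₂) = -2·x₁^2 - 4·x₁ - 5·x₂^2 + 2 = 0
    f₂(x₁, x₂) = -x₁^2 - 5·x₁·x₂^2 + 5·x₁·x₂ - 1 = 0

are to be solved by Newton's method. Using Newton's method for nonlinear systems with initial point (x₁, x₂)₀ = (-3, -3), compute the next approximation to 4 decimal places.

At (-3, -3): F = (-49.0000, 170.0000).
Jacobian J = [[-4·x₁ - 4, -10·x₂], [-2·x₁ - 5·x₂^2 + 5·x₂, -10·x₁·x₂ + 5·x₁]].
At the point, J = [[8.0000, 30.0000], [-54.0000, -105.0000]] (det J = 780.0000).
Solving J·Δ = −F gives Δ = (-0.0577, 1.6487).
Then the next iterate is (x₁, x₂)₁ = (-3.0577, -1.3513).

(-3.0577, -1.3513)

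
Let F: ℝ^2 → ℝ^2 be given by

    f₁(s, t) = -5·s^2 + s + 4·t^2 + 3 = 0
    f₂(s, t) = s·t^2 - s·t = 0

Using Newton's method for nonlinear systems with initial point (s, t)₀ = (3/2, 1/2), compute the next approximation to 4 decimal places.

(0.0000, -3.3125)

At (3/2, 1/2): F = (-5.7500, -0.3750).
Jacobian J = [[-10·s + 1, 8·t], [t^2 - t, 2·s·t - s]].
At the point, J = [[-14.0000, 4.0000], [-0.2500, 0.0000]] (det J = 1.0000).
Solving J·Δ = −F gives Δ = (-1.5000, -3.8125).
Then the next iterate is (s, t)₁ = (0.0000, -3.3125).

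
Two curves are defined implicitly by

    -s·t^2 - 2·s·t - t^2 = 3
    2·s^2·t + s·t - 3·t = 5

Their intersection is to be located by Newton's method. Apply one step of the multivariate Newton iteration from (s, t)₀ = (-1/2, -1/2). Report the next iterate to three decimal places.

(4.875, -0.771)

At (-1/2, -1/2): F = (-3.625, -3.500).
Jacobian J = [[-t^2 - 2·t, -2·s·t - 2·s - 2·t], [4·s·t + t, 2·s^2 + s - 3]].
At the point, J = [[0.750, 1.500], [0.500, -3.000]] (det J = -3.000).
Solving J·Δ = −F gives Δ = (5.375, -0.271).
Then the next iterate is (s, t)₁ = (4.875, -0.771).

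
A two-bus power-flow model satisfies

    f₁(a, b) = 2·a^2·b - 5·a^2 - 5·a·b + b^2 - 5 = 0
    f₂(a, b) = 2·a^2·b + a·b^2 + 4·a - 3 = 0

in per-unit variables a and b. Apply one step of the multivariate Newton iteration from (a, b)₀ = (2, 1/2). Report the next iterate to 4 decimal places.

(0.5969, 0.7076)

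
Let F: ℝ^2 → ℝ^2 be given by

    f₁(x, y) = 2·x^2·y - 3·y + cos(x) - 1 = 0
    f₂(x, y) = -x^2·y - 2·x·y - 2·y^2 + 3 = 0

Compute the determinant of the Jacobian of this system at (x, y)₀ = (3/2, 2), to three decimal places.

-130.783

J = [[4·x·y - sin(x), 2·x^2 - 3], [-2·x·y - 2·y, -x^2 - 2·x - 4·y]].
At the point, J = [[11.00251, 1.500], [-10.000, -13.250]].
det J = -130.783.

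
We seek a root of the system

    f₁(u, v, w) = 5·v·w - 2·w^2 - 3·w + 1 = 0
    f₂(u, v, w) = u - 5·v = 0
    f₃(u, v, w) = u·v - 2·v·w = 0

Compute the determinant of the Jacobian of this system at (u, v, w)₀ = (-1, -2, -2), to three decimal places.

J = [[0, 5·w, 5·v - 4·w - 3], [1, -5, 0], [v, u - 2·w, -2·v]].
At the point, J = [[0.000, -10.000, -5.000], [1.000, -5.000, 0.000], [-2.000, 3.000, 4.000]].
det J = 75.000.

75.000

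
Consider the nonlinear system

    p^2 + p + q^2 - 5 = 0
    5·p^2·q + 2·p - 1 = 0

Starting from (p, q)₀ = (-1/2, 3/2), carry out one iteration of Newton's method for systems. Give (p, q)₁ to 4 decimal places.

(-0.2955, 2.5000)

At (-1/2, 3/2): F = (-3.0000, -0.1250).
Jacobian J = [[2·p + 1, 2·q], [10·p·q + 2, 5·p^2]].
At the point, J = [[0.0000, 3.0000], [-5.5000, 1.2500]] (det J = 16.5000).
Solving J·Δ = −F gives Δ = (0.2045, 1.0000).
Then the next iterate is (p, q)₁ = (-0.2955, 2.5000).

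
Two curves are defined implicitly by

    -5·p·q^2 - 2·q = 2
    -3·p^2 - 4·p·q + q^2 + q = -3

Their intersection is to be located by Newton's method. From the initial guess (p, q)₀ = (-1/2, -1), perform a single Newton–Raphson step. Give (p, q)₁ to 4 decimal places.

(-0.5966, -0.5739)

At (-1/2, -1): F = (2.5000, 0.2500).
Jacobian J = [[-5·q^2, -10·p·q - 2], [-6·p - 4·q, -4·p + 2·q + 1]].
At the point, J = [[-5.0000, -7.0000], [7.0000, 1.0000]] (det J = 44.0000).
Solving J·Δ = −F gives Δ = (-0.0966, 0.4261).
Then the next iterate is (p, q)₁ = (-0.5966, -0.5739).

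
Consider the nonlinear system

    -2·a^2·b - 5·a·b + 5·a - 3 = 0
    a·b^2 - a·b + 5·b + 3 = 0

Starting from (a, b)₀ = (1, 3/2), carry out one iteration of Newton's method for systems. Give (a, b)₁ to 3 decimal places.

(1.355, -0.145)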